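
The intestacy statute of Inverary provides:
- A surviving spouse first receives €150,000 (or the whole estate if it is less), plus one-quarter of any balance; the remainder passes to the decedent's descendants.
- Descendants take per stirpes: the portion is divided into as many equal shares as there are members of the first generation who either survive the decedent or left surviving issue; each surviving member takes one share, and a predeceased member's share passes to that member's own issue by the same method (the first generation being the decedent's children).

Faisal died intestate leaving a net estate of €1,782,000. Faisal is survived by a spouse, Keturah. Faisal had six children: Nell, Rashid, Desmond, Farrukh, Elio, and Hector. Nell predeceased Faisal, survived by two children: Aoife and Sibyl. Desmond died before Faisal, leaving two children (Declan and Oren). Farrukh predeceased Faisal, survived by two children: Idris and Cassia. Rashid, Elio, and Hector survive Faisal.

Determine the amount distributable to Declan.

Keturah first takes €150,000, leaving a balance of €1,632,000. Keturah then takes one-quarter of the balance (€408,000), for a total of €558,000. The remaining €1,224,000 passes to the descendants.
The descendants' portion (€1,224,000) is divided into 6 shares of €204,000: Rashid, Elio, and Hector each take €204,000; Nell's €204,000 share passes to Nell's issue; Desmond's €204,000 share passes to Desmond's issue; Farrukh's €204,000 share passes to Farrukh's issue.
Nell's share (€204,000) is divided into 2 shares of €102,000: Aoife and Sibyl each take €102,000.
Desmond's share (€204,000) is divided into 2 shares of €102,000: Declan and Oren each take €102,000.
Farrukh's share (€204,000) is divided into 2 shares of €102,000: Idris and Cassia each take €102,000.

Declan receives €102,000.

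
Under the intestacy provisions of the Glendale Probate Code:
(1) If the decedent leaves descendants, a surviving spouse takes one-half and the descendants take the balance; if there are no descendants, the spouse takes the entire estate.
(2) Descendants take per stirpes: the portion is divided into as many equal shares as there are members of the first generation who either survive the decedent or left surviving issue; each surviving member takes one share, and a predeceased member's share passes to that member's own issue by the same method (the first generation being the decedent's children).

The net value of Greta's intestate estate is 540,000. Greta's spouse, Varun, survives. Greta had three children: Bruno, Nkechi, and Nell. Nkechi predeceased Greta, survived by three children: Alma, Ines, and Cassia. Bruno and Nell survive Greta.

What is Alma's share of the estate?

Alma receives 30,000.

Varun takes one-half of 540,000 = 270,000. The remaining 270,000 passes to the descendants.
The descendants' portion (270,000) is divided into 3 shares of 90,000: Bruno and Nell each take 90,000; Nkechi's 90,000 share passes to Nkechi's issue.
Nkechi's share (90,000) is divided into 3 shares of 30,000: Alma, Ines, and Cassia each take 30,000.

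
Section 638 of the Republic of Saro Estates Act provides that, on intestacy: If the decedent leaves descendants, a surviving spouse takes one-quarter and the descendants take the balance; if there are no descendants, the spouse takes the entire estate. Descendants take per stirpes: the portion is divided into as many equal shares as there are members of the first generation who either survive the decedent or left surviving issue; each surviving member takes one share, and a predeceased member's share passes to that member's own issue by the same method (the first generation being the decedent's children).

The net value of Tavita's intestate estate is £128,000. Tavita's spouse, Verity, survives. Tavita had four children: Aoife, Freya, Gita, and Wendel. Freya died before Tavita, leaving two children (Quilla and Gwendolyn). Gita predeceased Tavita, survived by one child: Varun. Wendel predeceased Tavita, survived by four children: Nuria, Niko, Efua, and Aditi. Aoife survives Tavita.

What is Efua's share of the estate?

Efua receives £6,000.

Verity takes one-quarter of £128,000 = £32,000. The remaining £96,000 passes to the descendants.
The descendants' portion (£96,000) is divided into 4 shares of £24,000: Aoife takes £24,000; Freya's £24,000 share passes to Freya's issue; Gita's £24,000 share passes to Gita's issue; Wendel's £24,000 share passes to Wendel's issue.
Freya's share (£24,000) is divided into 2 shares of £12,000: Quilla and Gwendolyn each take £12,000.
Gita's share (£24,000) passes entirely to Varun.
Wendel's share (£24,000) is divided into 4 shares of £6,000: Nuria, Niko, Efua, and Aditi each take £6,000.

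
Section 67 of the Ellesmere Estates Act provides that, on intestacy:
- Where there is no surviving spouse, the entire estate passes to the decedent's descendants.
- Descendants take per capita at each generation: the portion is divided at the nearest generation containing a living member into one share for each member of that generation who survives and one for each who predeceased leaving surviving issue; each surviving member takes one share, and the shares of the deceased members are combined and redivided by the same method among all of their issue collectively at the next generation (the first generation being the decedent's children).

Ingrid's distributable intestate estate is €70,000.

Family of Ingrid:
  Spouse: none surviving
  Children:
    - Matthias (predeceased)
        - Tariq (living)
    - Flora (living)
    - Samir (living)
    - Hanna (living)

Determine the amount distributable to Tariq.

Tariq receives €17,500.

The entire €70,000 passes to the descendants.
That amount (€70,000) is divided at the children's generation into 4 shares of €17,500. Flora, Samir, and Hanna each take €17,500. The remaining share for the deceased Matthias (€17,500) is carried to the next generation.
That pool (€17,500) passes entirely to Tariq, the sole taker at the grandchildren's generation.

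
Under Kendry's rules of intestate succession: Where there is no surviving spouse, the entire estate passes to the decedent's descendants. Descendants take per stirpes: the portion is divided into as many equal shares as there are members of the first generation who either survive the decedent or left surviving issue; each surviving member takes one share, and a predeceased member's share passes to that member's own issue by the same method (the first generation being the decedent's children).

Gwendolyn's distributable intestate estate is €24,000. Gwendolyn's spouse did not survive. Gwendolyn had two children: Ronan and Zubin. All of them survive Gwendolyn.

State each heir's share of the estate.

The entire €24,000 passes to the descendants.
That amount (€24,000) is divided into 2 shares of €12,000: Ronan and Zubin each take €12,000.

Ronan: €12,000; Zubin: €12,000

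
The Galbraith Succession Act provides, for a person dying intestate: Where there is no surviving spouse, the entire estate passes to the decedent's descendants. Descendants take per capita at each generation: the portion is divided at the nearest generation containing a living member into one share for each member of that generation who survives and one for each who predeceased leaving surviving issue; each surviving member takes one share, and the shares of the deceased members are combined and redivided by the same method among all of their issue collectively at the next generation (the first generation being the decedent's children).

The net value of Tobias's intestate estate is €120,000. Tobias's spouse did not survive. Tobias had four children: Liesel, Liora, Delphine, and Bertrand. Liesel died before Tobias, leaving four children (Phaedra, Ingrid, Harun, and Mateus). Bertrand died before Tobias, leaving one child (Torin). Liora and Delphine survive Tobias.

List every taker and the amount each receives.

Phaedra: €12,000; Ingrid: €12,000; Harun: €12,000; Mateus: €12,000; Liora: €30,000; Delphine: €30,000; Torin: €12,000

The entire €120,000 passes to the descendants.
That amount (€120,000) is divided at the children's generation into 4 shares of €30,000. Liora and Delphine each take €30,000. The 2 shares of the deceased (Liesel and Bertrand) are combined into a pool of €60,000.
That pool (€60,000) is divided at the grandchildren's generation equally among Phaedra, Ingrid, Harun, Mateus, and Torin: €12,000 each.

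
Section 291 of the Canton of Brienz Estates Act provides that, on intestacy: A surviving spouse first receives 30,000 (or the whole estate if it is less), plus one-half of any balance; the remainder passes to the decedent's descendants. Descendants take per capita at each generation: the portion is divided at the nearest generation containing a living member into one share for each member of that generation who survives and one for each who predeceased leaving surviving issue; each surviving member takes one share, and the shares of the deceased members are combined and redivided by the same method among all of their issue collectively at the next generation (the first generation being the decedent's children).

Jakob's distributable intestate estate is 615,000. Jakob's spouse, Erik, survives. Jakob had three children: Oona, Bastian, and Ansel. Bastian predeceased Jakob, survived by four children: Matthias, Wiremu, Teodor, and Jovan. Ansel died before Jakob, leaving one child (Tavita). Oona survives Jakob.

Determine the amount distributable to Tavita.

Erik first takes 30,000, leaving a balance of 585,000. Erik then takes one-half of the balance (292,500), for a total of 322,500. The remaining 292,500 passes to the descendants.
The descendants' portion (292,500) is divided at the children's generation into 3 shares of 97,500. Oona takes 97,500. The 2 shares of the deceased (Bastian and Ansel) are combined into a pool of 195,000.
That pool (195,000) is divided at the grandchildren's generation equally among Matthias, Wiremu, Teodor, Jovan, and Tavita: 39,000 each.

Tavita receives 39,000.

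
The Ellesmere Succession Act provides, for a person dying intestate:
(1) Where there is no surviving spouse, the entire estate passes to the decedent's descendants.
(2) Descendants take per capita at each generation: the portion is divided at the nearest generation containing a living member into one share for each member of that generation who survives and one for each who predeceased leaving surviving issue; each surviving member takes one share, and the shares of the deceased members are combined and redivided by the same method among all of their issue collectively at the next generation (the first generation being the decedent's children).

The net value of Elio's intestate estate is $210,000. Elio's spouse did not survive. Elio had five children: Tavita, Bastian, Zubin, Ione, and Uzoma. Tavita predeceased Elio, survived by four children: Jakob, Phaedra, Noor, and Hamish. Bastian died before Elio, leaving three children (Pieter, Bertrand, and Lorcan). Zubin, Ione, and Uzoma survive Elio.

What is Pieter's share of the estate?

The entire $210,000 passes to the descendants.
That amount ($210,000) is divided at the children's generation into 5 shares of $42,000. Zubin, Ione, and Uzoma each take $42,000. The 2 shares of the deceased (Tavita and Bastian) are combined into a pool of $84,000.
That pool ($84,000) is divided at the grandchildren's generation equally among Jakob, Phaedra, Noor, Hamish, Pieter, Bertrand, and Lorcan: $12,000 each.

Pieter receives $12,000.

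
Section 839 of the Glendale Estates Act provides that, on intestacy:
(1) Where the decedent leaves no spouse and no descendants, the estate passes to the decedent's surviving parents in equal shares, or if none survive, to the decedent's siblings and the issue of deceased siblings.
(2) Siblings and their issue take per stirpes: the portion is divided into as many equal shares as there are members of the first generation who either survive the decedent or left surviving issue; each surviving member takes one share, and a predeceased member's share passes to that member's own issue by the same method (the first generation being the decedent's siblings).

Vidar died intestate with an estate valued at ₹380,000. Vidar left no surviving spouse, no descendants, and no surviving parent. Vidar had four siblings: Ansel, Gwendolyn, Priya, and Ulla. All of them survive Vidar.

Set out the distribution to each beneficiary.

The entire ₹380,000 passes to the siblings and their issue.
That amount (₹380,000) is divided into 4 shares of ₹95,000: Ansel, Gwendolyn, Priya, and Ulla each take ₹95,000.

Ansel: ₹95,000; Gwendolyn: ₹95,000; Priya: ₹95,000; Ulla: ₹95,000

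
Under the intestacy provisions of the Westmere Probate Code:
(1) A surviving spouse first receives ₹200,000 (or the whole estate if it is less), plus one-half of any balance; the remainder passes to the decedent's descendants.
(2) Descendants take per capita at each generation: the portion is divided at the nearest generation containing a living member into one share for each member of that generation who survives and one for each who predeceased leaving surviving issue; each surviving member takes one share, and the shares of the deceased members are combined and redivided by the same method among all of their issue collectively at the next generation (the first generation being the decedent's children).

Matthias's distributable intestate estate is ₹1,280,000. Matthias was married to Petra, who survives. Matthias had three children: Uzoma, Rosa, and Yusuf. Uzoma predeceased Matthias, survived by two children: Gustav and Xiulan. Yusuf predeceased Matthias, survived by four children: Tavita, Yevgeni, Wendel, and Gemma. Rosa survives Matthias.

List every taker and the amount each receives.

Petra: ₹740,000; Gustav: ₹60,000; Xiulan: ₹60,000; Rosa: ₹180,000; Tavita: ₹60,000; Yevgeni: ₹60,000; Wendel: ₹60,000; Gemma: ₹60,000

Petra first takes ₹200,000, leaving a balance of ₹1,080,000. Petra then takes one-half of the balance (₹540,000), for a total of ₹740,000. The remaining ₹540,000 passes to the descendants.
The descendants' portion (₹540,000) is divided at the children's generation into 3 shares of ₹180,000. Rosa takes ₹180,000. The 2 shares of the deceased (Uzoma and Yusuf) are combined into a pool of ₹360,000.
That pool (₹360,000) is divided at the grandchildren's generation equally among Gustav, Xiulan, Tavita, Yevgeni, Wendel, and Gemma: ₹60,000 each.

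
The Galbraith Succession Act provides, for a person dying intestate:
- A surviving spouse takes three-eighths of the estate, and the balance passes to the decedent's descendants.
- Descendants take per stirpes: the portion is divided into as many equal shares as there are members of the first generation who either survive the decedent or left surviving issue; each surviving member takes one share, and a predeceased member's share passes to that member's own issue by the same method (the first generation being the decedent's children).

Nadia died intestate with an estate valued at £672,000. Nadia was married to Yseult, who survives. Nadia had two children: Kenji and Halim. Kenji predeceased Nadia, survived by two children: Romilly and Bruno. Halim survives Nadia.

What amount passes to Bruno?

Yseult takes three-eighths of £672,000 = £252,000. The remaining £420,000 passes to the descendants.
The descendants' portion (£420,000) is divided into 2 shares of £210,000: Halim takes £210,000; Kenji's £210,000 share passes to Kenji's issue.
Kenji's share (£210,000) is divided into 2 shares of £105,000: Romilly and Bruno each take £105,000.

Bruno receives £105,000.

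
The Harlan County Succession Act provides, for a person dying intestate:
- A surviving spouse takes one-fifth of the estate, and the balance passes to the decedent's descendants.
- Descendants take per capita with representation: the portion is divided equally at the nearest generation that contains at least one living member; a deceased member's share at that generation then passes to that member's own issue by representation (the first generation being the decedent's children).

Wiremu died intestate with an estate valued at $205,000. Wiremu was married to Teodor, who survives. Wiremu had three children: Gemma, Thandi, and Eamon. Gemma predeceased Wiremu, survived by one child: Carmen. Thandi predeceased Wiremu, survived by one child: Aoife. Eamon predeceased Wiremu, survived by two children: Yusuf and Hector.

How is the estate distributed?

Teodor: $41,000; Carmen: $41,000; Aoife: $41,000; Yusuf: $41,000; Hector: $41,000

Teodor takes one-fifth of $205,000 = $41,000. The remaining $164,000 passes to the descendants.
No child survives, so the initial division is made at the grandchildren's generation.
The descendants' portion ($164,000) is divided into 4 shares of $41,000: Carmen, Aoife, Yusuf, and Hector each take $41,000.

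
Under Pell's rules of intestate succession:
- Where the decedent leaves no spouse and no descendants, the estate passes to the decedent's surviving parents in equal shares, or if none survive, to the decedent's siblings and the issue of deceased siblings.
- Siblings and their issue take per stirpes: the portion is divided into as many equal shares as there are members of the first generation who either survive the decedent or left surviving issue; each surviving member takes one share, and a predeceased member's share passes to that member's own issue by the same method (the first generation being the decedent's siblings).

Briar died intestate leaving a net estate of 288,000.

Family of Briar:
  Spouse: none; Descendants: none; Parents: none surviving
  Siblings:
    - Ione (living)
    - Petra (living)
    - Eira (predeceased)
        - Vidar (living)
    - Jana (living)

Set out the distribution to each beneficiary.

Ione: 72,000; Petra: 72,000; Vidar: 72,000; Jana: 72,000

The entire 288,000 passes to the siblings and their issue.
That amount (288,000) is divided into 4 shares of 72,000: Ione, Petra, and Jana each take 72,000; Eira's 72,000 share passes to Eira's issue.
Eira's share (72,000) passes entirely to Vidar.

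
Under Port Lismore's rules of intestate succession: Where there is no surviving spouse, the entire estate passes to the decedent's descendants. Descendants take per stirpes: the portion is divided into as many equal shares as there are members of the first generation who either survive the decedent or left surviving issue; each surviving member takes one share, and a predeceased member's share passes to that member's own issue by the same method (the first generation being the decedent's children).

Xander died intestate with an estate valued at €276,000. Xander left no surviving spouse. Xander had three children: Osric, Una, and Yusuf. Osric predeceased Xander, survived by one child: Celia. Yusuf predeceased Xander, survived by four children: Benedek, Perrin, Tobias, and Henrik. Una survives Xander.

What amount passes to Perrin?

The entire €276,000 passes to the descendants.
That amount (€276,000) is divided into 3 shares of €92,000: Una takes €92,000; Osric's €92,000 share passes to Osric's issue; Yusuf's €92,000 share passes to Yusuf's issue.
Osric's share (€92,000) passes entirely to Celia.
Yusuf's share (€92,000) is divided into 4 shares of €23,000: Benedek, Perrin, Tobias, and Henrik each take €23,000.

Perrin receives €23,000.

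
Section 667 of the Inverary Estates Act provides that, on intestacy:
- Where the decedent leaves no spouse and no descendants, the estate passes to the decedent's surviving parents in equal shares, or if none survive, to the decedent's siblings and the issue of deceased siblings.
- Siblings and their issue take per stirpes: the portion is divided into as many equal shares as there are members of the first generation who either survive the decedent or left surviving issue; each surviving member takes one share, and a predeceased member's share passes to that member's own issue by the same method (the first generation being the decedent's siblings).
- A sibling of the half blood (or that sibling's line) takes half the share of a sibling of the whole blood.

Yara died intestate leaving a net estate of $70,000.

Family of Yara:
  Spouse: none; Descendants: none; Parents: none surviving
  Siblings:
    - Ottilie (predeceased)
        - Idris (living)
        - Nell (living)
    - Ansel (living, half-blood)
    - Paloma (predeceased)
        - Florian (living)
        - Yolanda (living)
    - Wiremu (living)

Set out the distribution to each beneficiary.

The entire $70,000 passes to the siblings and their issue.
Counting each half-blood sibling's line as half a unit, there are 7/2 units in $70,000, so one unit is $20,000. Whole-blood lines (Ottilie, Paloma, and Wiremu) take $20,000 each; half-blood lines (Ansel) take $10,000 each.
Ottilie's share ($20,000) is divided into 2 shares of $10,000: Idris and Nell each take $10,000.
Paloma's share ($20,000) is divided into 2 shares of $10,000: Florian and Yolanda each take $10,000.

Idris: $10,000; Nell: $10,000; Ansel: $10,000; Florian: $10,000; Yolanda: $10,000; Wiremu: $20,000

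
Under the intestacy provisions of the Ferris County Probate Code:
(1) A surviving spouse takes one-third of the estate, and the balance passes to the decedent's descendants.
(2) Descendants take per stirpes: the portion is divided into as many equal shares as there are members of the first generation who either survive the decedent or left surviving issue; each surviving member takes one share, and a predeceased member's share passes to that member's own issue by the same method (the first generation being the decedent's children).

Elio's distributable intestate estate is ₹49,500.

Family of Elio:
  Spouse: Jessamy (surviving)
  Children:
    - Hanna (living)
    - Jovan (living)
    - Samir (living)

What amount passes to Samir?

Jessamy takes one-third of ₹49,500 = ₹16,500. The remaining ₹33,000 passes to the descendants.
The descendants' portion (₹33,000) is divided into 3 shares of ₹11,000: Hanna, Jovan, and Samir each take ₹11,000.

Samir receives ₹11,000.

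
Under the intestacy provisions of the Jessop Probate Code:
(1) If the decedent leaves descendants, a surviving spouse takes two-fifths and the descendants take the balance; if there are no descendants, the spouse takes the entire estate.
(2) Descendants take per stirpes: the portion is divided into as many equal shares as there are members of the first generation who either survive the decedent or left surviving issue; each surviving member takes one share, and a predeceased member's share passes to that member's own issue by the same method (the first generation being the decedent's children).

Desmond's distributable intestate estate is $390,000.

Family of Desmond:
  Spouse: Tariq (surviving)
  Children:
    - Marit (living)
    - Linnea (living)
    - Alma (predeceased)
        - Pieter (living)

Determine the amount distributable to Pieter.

Pieter receives $78,000.

Tariq takes two-fifths of $390,000 = $156,000. The remaining $234,000 passes to the descendants.
The descendants' portion ($234,000) is divided into 3 shares of $78,000: Marit and Linnea each take $78,000; Alma's $78,000 share passes to Alma's issue.
Alma's share ($78,000) passes entirely to Pieter.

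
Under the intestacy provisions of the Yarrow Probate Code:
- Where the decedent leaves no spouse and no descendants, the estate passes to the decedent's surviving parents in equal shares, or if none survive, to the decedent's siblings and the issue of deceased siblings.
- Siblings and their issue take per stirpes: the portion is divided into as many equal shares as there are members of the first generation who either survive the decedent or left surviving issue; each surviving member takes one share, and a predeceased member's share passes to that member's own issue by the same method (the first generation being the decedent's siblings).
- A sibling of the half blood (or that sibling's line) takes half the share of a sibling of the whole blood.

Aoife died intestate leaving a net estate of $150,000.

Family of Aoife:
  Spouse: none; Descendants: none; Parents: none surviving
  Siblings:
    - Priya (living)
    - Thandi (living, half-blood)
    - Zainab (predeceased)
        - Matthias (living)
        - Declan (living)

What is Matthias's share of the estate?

The entire $150,000 passes to the siblings and their issue.
Counting each half-blood sibling's line as half a unit, there are 5/2 units in $150,000, so one unit is $60,000. Whole-blood lines (Priya and Zainab) take $60,000 each; half-blood lines (Thandi) take $30,000 each.
Zainab's share ($60,000) is divided into 2 shares of $30,000: Matthias and Declan each take $30,000.

Matthias receives $30,000.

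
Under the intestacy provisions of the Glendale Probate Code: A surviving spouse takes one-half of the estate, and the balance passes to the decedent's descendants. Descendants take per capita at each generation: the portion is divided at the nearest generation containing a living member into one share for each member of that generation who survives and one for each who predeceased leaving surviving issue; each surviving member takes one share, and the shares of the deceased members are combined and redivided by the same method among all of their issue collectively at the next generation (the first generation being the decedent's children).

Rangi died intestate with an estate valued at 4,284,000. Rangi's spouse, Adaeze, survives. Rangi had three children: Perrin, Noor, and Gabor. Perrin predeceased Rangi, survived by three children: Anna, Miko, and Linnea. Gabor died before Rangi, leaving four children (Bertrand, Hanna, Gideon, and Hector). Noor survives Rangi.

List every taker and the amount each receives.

Adaeze: 2,142,000; Anna: 204,000; Miko: 204,000; Linnea: 204,000; Noor: 714,000; Bertrand: 204,000; Hanna: 204,000; Gideon: 204,000; Hector: 204,000

Adaeze takes one-half of 4,284,000 = 2,142,000. The remaining 2,142,000 passes to the descendants.
The descendants' portion (2,142,000) is divided at the children's generation into 3 shares of 714,000. Noor takes 714,000. The 2 shares of the deceased (Perrin and Gabor) are combined into a pool of 1,428,000.
That pool (1,428,000) is divided at the grandchildren's generation equally among Anna, Miko, Linnea, Bertrand, Hanna, Gideon, and Hector: 204,000 each.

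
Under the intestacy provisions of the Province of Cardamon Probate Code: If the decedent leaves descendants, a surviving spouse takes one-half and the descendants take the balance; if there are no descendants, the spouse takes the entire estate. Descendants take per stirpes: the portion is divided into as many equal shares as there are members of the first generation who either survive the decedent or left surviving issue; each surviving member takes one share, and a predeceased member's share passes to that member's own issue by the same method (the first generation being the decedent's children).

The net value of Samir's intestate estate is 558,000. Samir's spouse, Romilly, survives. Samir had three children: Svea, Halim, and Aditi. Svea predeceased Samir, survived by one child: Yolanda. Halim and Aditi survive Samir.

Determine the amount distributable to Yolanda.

Romilly takes one-half of 558,000 = 279,000. The remaining 279,000 passes to the descendants.
The descendants' portion (279,000) is divided into 3 shares of 93,000: Halim and Aditi each take 93,000; Svea's 93,000 share passes to Svea's issue.
Svea's share (93,000) passes entirely to Yolanda.

Yolanda receives 93,000.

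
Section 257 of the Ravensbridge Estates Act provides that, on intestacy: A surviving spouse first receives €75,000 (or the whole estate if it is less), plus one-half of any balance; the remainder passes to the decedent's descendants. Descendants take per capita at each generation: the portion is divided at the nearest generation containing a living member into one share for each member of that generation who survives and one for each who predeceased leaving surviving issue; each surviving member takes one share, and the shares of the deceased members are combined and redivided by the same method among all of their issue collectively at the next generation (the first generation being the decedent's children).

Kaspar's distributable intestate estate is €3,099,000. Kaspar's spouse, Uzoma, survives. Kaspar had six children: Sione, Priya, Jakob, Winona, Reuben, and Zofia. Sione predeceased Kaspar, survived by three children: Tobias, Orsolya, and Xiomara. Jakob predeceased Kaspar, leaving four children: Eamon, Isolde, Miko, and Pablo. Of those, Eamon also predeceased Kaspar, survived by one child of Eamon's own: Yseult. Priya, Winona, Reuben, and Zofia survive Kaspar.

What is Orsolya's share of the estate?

Uzoma first takes €75,000, leaving a balance of €3,024,000. Uzoma then takes one-half of the balance (€1,512,000), for a total of €1,587,000. The remaining €1,512,000 passes to the descendants.
The descendants' portion (€1,512,000) is divided at the children's generation into 6 shares of €252,000. Priya, Winona, Reuben, and Zofia each take €252,000. The 2 shares of the deceased (Sione and Jakob) are combined into a pool of €504,000.
That pool (€504,000) is divided at the grandchildren's generation into 7 shares of €72,000. Tobias, Orsolya, Xiomara, Isolde, Miko, and Pablo each take €72,000. The remaining share for the deceased Eamon (€72,000) is carried to the next generation.
That pool (€72,000) passes entirely to Yseult, the sole taker at the great-grandchildren's generation.

Orsolya receives €72,000.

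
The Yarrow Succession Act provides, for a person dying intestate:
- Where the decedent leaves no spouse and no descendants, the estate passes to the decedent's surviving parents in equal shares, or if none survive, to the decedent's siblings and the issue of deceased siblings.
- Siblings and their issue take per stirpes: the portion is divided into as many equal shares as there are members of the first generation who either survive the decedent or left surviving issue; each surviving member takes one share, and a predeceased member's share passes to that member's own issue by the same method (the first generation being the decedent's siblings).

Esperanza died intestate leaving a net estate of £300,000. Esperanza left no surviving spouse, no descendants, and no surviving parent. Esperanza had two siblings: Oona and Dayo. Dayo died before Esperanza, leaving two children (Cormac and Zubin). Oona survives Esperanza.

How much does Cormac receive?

The entire £300,000 passes to the siblings and their issue.
That amount (£300,000) is divided into 2 shares of £150,000: Oona takes £150,000; Dayo's £150,000 share passes to Dayo's issue.
Dayo's share (£150,000) is divided into 2 shares of £75,000: Cormac and Zubin each take £75,000.

Cormac receives £75,000.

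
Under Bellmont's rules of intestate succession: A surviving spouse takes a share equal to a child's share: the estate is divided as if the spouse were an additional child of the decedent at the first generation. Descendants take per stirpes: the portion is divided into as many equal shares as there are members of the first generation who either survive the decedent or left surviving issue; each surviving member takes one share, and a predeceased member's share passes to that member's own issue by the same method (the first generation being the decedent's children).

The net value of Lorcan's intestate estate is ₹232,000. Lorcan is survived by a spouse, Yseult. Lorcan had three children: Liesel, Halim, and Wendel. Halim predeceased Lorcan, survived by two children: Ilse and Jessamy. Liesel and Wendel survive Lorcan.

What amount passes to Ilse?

Ilse receives ₹29,000.

The spouse counts as an additional share at the children's level, so there are 4 primary shares of ₹58,000. Yseult takes one such share (₹58,000).
The children's combined portion (₹174,000) is divided into 3 shares of ₹58,000: Liesel and Wendel each take ₹58,000; Halim's ₹58,000 share passes to Halim's issue.
Halim's share (₹58,000) is divided into 2 shares of ₹29,000: Ilse and Jessamy each take ₹29,000.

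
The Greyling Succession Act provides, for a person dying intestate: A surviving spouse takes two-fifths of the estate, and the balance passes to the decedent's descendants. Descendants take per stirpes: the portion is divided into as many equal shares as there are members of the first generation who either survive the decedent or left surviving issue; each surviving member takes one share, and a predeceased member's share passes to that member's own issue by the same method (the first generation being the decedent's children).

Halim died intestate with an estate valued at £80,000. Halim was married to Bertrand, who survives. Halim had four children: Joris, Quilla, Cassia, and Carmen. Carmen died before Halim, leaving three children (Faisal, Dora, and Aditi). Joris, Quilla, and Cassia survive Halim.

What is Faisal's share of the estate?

Bertrand takes two-fifths of £80,000 = £32,000. The remaining £48,000 passes to the descendants.
The descendants' portion (£48,000) is divided into 4 shares of £12,000: Joris, Quilla, and Cassia each take £12,000; Carmen's £12,000 share passes to Carmen's issue.
Carmen's share (£12,000) is divided into 3 shares of £4,000: Faisal, Dora, and Aditi each take £4,000.

Faisal receives £4,000.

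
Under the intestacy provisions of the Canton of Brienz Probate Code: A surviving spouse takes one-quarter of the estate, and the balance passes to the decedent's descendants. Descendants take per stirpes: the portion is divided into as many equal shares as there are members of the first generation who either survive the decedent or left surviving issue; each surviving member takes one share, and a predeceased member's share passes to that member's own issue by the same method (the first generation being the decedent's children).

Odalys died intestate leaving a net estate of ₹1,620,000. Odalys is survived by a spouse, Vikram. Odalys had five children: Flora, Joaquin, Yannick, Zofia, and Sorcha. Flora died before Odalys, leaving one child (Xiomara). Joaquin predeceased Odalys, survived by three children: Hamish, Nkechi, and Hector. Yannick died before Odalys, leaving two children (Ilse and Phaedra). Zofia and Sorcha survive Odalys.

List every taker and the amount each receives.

Vikram takes one-quarter of ₹1,620,000 = ₹405,000. The remaining ₹1,215,000 passes to the descendants.
The descendants' portion (₹1,215,000) is divided into 5 shares of ₹243,000: Zofia and Sorcha each take ₹243,000; Flora's ₹243,000 share passes to Flora's issue; Joaquin's ₹243,000 share passes to Joaquin's issue; Yannick's ₹243,000 share passes to Yannick's issue.
Flora's share (₹243,000) passes entirely to Xiomara.
Joaquin's share (₹243,000) is divided into 3 shares of ₹81,000: Hamish, Nkechi, and Hector each take ₹81,000.
Yannick's share (₹243,000) is divided into 2 shares of ₹121,500: Ilse and Phaedra each take ₹121,500.

Vikram: ₹405,000; Xiomara: ₹243,000; Hamish: ₹81,000; Nkechi: ₹81,000; Hector: ₹81,000; Ilse: ₹121,500; Phaedra: ₹121,500; Zofia: ₹243,000; Sorcha: ₹243,000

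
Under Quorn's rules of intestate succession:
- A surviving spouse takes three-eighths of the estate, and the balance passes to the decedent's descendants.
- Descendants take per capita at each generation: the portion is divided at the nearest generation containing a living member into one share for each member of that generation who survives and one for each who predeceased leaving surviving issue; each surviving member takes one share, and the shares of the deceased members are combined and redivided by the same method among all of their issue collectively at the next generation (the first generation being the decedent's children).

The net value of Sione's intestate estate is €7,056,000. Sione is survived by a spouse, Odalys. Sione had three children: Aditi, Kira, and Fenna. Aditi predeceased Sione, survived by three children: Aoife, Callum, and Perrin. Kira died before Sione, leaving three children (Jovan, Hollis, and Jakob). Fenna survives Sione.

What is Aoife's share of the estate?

Odalys takes three-eighths of €7,056,000 = €2,646,000. The remaining €4,410,000 passes to the descendants.
The descendants' portion (€4,410,000) is divided at the children's generation into 3 shares of €1,470,000. Fenna takes €1,470,000. The 2 shares of the deceased (Aditi and Kira) are combined into a pool of €2,940,000.
That pool (€2,940,000) is divided at the grandchildren's generation equally among Aoife, Callum, Perrin, Jovan, Hollis, and Jakob: €490,000 each.

Aoife receives €490,000.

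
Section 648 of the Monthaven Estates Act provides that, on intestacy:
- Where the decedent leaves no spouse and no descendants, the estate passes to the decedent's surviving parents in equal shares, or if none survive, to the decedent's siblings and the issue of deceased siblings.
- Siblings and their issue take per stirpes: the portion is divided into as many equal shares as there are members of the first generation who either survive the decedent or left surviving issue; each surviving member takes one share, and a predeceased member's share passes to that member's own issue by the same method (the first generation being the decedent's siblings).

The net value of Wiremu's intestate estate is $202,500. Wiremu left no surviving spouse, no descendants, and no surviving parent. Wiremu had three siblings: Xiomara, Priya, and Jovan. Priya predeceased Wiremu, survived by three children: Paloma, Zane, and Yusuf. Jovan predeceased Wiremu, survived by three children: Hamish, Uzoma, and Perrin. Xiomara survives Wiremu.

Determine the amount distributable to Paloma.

The entire $202,500 passes to the siblings and their issue.
That amount ($202,500) is divided into 3 shares of $67,500: Xiomara takes $67,500; Priya's $67,500 share passes to Priya's issue; Jovan's $67,500 share passes to Jovan's issue.
Priya's share ($67,500) is divided into 3 shares of $22,500: Paloma, Zane, and Yusuf each take $22,500.
Jovan's share ($67,500) is divided into 3 shares of $22,500: Hamish, Uzoma, and Perrin each take $22,500.

Paloma receives $22,500.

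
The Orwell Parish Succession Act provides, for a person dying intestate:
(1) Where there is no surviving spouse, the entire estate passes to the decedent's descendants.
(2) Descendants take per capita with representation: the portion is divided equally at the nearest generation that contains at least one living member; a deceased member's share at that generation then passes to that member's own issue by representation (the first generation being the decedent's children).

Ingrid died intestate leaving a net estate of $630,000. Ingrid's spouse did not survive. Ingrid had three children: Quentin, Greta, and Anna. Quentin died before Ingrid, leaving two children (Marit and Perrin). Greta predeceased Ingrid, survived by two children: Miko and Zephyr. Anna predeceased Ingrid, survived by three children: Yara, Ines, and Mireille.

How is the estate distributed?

The entire $630,000 passes to the descendants.
No child survives, so the initial division is made at the grandchildren's generation.
That amount ($630,000) is divided into 7 shares of $90,000: Marit, Perrin, Miko, Zephyr, Yara, Ines, and Mireille each take $90,000.

Marit: $90,000; Perrin: $90,000; Miko: $90,000; Zephyr: $90,000; Yara: $90,000; Ines: $90,000; Mireille: $90,000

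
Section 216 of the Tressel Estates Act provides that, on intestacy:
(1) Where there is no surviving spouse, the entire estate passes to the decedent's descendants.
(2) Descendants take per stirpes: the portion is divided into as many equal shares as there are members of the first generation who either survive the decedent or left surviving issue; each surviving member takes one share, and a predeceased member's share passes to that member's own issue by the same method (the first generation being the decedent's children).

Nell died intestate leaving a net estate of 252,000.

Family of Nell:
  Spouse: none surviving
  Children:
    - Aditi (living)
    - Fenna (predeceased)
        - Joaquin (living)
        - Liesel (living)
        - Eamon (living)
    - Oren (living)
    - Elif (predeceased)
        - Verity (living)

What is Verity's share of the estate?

The entire 252,000 passes to the descendants.
That amount (252,000) is divided into 4 shares of 63,000: Aditi and Oren each take 63,000; Fenna's 63,000 share passes to Fenna's issue; Elif's 63,000 share passes to Elif's issue.
Fenna's share (63,000) is divided into 3 shares of 21,000: Joaquin, Liesel, and Eamon each take 21,000.
Elif's share (63,000) passes entirely to Verity.

Verity receives 63,000.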